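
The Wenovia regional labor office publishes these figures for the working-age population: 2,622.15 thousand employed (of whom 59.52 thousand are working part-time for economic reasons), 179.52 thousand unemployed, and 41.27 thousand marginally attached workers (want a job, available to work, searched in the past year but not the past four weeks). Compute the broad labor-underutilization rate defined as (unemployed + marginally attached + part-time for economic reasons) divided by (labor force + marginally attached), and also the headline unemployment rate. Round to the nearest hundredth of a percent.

Labor force = 2,622.15 + 179.52 = 2,801.67 thousand.
Numerator = 179.52 + 41.27 + 59.52 = 280.31 thousand.
Denominator = 2,801.67 + 41.27 = 2,842.94 thousand.
Broad rate = 280.31 / 2,842.94 = 9.86%.
Headline unemployment rate = 179.52 / 2,801.67 = 6.41%.

Broad underutilization rate ≈ 9.86%; headline unemployment rate ≈ 6.41%.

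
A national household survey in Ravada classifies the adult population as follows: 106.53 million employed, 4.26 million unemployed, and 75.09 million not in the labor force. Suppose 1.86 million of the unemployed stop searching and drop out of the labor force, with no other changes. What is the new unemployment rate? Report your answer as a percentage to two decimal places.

New unemployment rate ≈ 2.20%.

Initially, labor force = 106.53 + 4.26 = 110.79 million, so u = 4.26/110.79 = 3.85%.
After the change, unemployed and labor force both fall by 1.86 → E = 106.53, U = 2.40, labor force = 108.93 million.
New unemployment rate = 2.40 / 108.93 = 2.20%.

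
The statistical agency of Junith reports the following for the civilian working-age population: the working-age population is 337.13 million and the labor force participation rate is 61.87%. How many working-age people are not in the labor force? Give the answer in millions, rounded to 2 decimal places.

Share not in the labor force = 1 − 0.6187 = 0.3813.
Not in labor force = 0.3813 × 337.13 ≈ 128.55 million.

About 128.55 million are not in the labor force.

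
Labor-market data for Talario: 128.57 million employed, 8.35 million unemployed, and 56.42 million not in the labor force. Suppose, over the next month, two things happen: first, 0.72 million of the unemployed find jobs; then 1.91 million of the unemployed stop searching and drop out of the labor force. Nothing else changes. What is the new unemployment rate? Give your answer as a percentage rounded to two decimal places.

New unemployment rate ≈ 4.24%.

Initially, labor force = 128.57 + 8.35 = 136.92 million, so u = 8.35/136.92 = 6.10%.
After the first change, unemployed falls and employed rises by 0.72; labor force unchanged → E = 129.29, U = 7.63, labor force = 136.92 million.
After the second change, unemployed and labor force both fall by 1.91 → E = 129.29, U = 5.72, labor force = 135.01 million.
New unemployment rate = 5.72 / 135.01 = 4.24%.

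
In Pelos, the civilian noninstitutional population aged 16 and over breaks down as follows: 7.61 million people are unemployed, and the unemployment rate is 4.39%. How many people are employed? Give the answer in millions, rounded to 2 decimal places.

Labor force = U / u = 7.61 / 0.0439 ≈ 173.35 million.
Employed = labor force − unemployed = 173.35 − 7.61 = 165.74 million.

About 165.74 million are employed.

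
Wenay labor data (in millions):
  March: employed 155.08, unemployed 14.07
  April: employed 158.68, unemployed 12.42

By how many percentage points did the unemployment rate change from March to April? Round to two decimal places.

The unemployment rate changed by −1.06 percentage points.

March: labor force = 155.08 + 14.07 = 169.15; u = 14.07/169.15 = 8.32%.
April: labor force = 158.68 + 12.42 = 171.10; u = 12.42/171.10 = 7.26%.
Change = 7.26% − 8.32% = −1.06 pp.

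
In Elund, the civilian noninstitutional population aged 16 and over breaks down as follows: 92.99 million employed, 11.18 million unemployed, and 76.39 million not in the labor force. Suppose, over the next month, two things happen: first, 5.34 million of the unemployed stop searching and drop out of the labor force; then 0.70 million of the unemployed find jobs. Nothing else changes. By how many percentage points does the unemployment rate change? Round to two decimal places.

The unemployment rate changes by −5.53 percentage points.

Initially, labor force = 92.99 + 11.18 = 104.17 million, so u = 11.18/104.17 = 10.73%.
After the first change, unemployed and labor force both fall by 5.34 → E = 92.99, U = 5.84, labor force = 98.83 million.
After the second change, unemployed falls and employed rises by 0.70; labor force unchanged → E = 93.69, U = 5.14, labor force = 98.83 million.
New unemployment rate = 5.14 / 98.83 = 5.20%.
Change = 5.20% − 10.73% = −5.53 percentage points.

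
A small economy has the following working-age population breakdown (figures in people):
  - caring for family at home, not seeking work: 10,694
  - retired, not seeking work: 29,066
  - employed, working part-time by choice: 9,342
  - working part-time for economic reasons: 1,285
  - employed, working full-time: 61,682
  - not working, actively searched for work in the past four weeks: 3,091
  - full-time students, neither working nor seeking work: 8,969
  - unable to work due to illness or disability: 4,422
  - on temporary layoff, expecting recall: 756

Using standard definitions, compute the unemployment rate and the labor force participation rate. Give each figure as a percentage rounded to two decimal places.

Unemployment rate ≈ 5.05%; labor force participation rate ≈ 58.90%.

Employed = 9,342 + 1,285 + 61,682 = 72,309 (anyone who worked, including part-time for economic reasons, counts as employed).
Unemployed = 3,091 + 756 = 3,847 (jobless and actively searching, or on temporary layoff).
Labor force = 72,309 + 3,847 = 76,156.
Not in labor force = 10,694 + 29,066 + 8,969 + 4,422 = 53,151 (those not working and not actively searching are outside the labor force).
Civilian working-age population = 76,156 + 53,151 = 129,307.
Unemployment rate = 3,847 / 76,156 = 5.05%.
Labor force participation rate = 76,156 / 129,307 = 58.90%.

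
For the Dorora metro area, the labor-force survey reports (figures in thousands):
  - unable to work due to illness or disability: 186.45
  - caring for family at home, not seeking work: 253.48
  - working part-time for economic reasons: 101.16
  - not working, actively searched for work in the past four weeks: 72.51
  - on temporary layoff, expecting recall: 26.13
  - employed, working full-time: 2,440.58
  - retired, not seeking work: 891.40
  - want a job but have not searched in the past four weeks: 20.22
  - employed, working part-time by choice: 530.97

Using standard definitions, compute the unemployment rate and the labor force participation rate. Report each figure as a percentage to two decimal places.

Employed = 101.16 + 2,440.58 + 530.97 = 3,072.71 thousand (anyone who worked, including part-time for economic reasons, counts as employed).
Unemployed = 72.51 + 26.13 = 98.64 thousand (jobless and actively searching, or on temporary layoff).
Labor force = 3,072.71 + 98.64 = 3,171.35 thousand.
Not in labor force = 186.45 + 253.48 + 891.40 + 20.22 = 1,351.55 thousand (those not working and not actively searching are outside the labor force — including those who want a job but have given up searching).
Civilian working-age population = 3,171.35 + 1,351.55 = 4,522.90 thousand.
Unemployment rate = 98.64 / 3,171.35 = 3.11%.
Labor force participation rate = 3,171.35 / 4,522.90 = 70.12%.

Unemployment rate ≈ 3.11%; labor force participation rate ≈ 70.12%.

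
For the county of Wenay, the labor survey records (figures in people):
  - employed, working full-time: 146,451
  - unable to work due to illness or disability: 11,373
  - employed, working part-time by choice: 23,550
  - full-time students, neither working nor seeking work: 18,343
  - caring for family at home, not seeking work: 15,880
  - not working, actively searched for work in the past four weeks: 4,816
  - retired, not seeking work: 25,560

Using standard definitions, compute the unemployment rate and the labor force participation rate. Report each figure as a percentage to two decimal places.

Unemployment rate ≈ 2.75%; labor force participation rate ≈ 71.07%.

Employed = 146,451 + 23,550 = 170,001.
Unemployed = 4,816.
Labor force = 170,001 + 4,816 = 174,817.
Not in labor force = 11,373 + 18,343 + 15,880 + 25,560 = 71,156 (those not working and not actively searching are outside the labor force).
Civilian working-age population = 174,817 + 71,156 = 245,973.
Unemployment rate = 4,816 / 174,817 = 2.75%.
Labor force participation rate = 174,817 / 245,973 = 71.07%.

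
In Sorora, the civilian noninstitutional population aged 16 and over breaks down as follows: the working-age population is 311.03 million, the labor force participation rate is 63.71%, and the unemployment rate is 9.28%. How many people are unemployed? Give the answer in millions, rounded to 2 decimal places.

About 18.39 million are unemployed.

Labor force = 0.6371 × 311.03 = 198.16 million.
Unemployed = 0.0928 × 198.16 ≈ 18.39 million.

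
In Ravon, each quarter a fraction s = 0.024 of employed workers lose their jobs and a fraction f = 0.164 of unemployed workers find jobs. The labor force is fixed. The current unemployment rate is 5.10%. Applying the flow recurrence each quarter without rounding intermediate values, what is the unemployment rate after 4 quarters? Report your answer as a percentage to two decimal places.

With a fixed labor force, u_{t+1} = u_t + s·(1−u_t) − f·u_t = u_t·(1−s−f) + s.
Here 1−s−f = 0.812 and s = 0.024.
u_1 = 0.051000 × 0.812 + 0.024 = 0.065412.
u_2 = 0.065412 × 0.812 + 0.024 = 0.077115.
u_3 = 0.077115 × 0.812 + 0.024 = 0.086617.
u_4 = 0.086617 × 0.812 + 0.024 = 0.094333.

Unemployment rate after four quarters ≈ 9.43%.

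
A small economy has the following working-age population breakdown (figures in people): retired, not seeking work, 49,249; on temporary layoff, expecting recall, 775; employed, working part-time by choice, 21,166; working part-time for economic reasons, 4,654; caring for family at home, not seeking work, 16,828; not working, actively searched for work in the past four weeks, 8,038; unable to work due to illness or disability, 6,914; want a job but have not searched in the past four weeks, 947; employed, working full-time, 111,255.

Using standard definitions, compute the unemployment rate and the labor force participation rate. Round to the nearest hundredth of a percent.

Employed = 21,166 + 4,654 + 111,255 = 137,075 (anyone who worked, including part-time for economic reasons, counts as employed).
Unemployed = 775 + 8,038 = 8,813 (jobless and actively searching, or on temporary layoff).
Labor force = 137,075 + 8,813 = 145,888.
Not in labor force = 49,249 + 16,828 + 6,914 + 947 = 73,938 (those not working and not actively searching are outside the labor force — including those who want a job but have given up searching).
Civilian working-age population = 145,888 + 73,938 = 219,826.
Unemployment rate = 8,813 / 145,888 = 6.04%.
Labor force participation rate = 145,888 / 219,826 = 66.37%.

Unemployment rate ≈ 6.04%; labor force participation rate ≈ 66.37%.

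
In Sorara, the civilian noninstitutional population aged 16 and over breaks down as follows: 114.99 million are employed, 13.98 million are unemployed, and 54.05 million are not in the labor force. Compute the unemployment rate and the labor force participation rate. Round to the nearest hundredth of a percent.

Unemployment rate ≈ 10.84%; labor force participation rate ≈ 70.47%.

Labor force = employed + unemployed = 114.99 + 13.98 = 128.97 million.
Working-age population = 128.97 + 54.05 = 183.02 million.
Unemployment rate = 13.98 / 128.97 = 10.84%.
Labor force participation rate = 128.97 / 183.02 = 70.47%.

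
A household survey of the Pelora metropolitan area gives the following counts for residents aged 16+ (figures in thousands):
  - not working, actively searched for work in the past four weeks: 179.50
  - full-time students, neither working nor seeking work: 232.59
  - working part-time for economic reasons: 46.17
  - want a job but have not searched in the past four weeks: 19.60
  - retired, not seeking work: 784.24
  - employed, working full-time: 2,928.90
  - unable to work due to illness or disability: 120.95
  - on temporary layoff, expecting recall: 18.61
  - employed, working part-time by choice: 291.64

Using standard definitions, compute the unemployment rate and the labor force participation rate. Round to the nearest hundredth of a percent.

Employed = 46.17 + 2,928.90 + 291.64 = 3,266.71 thousand (anyone who worked, including part-time for economic reasons, counts as employed).
Unemployed = 179.50 + 18.61 = 198.11 thousand (jobless and actively searching, or on temporary layoff).
Labor force = 3,266.71 + 198.11 = 3,464.82 thousand.
Not in labor force = 232.59 + 19.60 + 784.24 + 120.95 = 1,157.38 thousand (those not working and not actively searching are outside the labor force — including those who want a job but have given up searching).
Civilian working-age population = 3,464.82 + 1,157.38 = 4,622.20 thousand.
Unemployment rate = 198.11 / 3,464.82 = 5.72%.
Labor force participation rate = 3,464.82 / 4,622.20 = 74.96%.

Unemployment rate ≈ 5.72%; labor force participation rate ≈ 74.96%.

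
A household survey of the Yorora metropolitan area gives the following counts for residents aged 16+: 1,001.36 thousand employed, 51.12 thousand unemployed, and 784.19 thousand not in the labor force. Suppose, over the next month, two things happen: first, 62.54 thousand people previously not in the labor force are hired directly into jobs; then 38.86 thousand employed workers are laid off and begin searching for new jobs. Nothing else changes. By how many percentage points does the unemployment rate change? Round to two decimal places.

Initially, labor force = 1,001.36 + 51.12 = 1,052.48 thousand, so u = 51.12/1,052.48 = 4.86%.
After the first change, employed and labor force both rise by 62.54; unemployed unchanged → E = 1,063.90, U = 51.12, labor force = 1,115.02 thousand.
After the second change, employed falls and unemployed rises by 38.86; labor force unchanged → E = 1,025.04, U = 89.98, labor force = 1,115.02 thousand.
New unemployment rate = 89.98 / 1,115.02 = 8.07%.
Change = 8.07% − 4.86% = +3.21 percentage points.

The unemployment rate changes by +3.21 percentage points.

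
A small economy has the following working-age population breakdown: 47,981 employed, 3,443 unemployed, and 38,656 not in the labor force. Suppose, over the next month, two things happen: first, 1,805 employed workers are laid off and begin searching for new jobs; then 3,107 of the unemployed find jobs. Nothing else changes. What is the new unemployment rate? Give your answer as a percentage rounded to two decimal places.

New unemployment rate ≈ 4.16%.

Initially, labor force = 47,981 + 3,443 = 51,424, so u = 3,443/51,424 = 6.70%.
After the first change, employed falls and unemployed rises by 1,805; labor force unchanged → E = 46,176, U = 5,248, labor force = 51,424.
After the second change, unemployed falls and employed rises by 3,107; labor force unchanged → E = 49,283, U = 2,141, labor force = 51,424.
New unemployment rate = 2,141 / 51,424 = 4.16%.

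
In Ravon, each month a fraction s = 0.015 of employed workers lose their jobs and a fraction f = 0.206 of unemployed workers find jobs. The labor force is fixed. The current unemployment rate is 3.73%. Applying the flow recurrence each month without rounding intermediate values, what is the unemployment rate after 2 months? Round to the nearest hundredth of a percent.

Unemployment rate after two months ≈ 4.93%.

With a fixed labor force, u_{t+1} = u_t + s·(1−u_t) − f·u_t = u_t·(1−s−f) + s.
Here 1−s−f = 0.779 and s = 0.015.
u_1 = 0.037300 × 0.779 + 0.015 = 0.044057.
u_2 = 0.044057 × 0.779 + 0.015 = 0.049320.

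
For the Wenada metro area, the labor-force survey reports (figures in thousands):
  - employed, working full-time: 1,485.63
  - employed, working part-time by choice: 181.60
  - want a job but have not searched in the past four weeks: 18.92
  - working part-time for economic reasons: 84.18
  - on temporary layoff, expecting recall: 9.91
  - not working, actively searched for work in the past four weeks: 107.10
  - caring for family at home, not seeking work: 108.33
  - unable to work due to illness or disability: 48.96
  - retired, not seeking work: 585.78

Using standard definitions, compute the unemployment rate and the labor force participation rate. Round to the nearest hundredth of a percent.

Unemployment rate ≈ 6.26%; labor force participation rate ≈ 71.03%.

Employed = 1,485.63 + 181.60 + 84.18 = 1,751.41 thousand (anyone who worked, including part-time for economic reasons, counts as employed).
Unemployed = 9.91 + 107.10 = 117.01 thousand (jobless and actively searching, or on temporary layoff).
Labor force = 1,751.41 + 117.01 = 1,868.42 thousand.
Not in labor force = 18.92 + 108.33 + 48.96 + 585.78 = 761.99 thousand (those not working and not actively searching are outside the labor force — including those who want a job but have given up searching).
Civilian working-age population = 1,868.42 + 761.99 = 2,630.41 thousand.
Unemployment rate = 117.01 / 1,868.42 = 6.26%.
Labor force participation rate = 1,868.42 / 2,630.41 = 71.03%.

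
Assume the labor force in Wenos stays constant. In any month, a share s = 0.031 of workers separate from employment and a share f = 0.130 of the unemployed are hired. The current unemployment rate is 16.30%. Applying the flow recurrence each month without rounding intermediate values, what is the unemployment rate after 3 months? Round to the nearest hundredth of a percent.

Unemployment rate after three months ≈ 17.51%.

With a fixed labor force, u_{t+1} = u_t + s·(1−u_t) − f·u_t = u_t·(1−s−f) + s.
Here 1−s−f = 0.839 and s = 0.031.
u_1 = 0.163000 × 0.839 + 0.031 = 0.167757.
u_2 = 0.167757 × 0.839 + 0.031 = 0.171748.
u_3 = 0.171748 × 0.839 + 0.031 = 0.175097.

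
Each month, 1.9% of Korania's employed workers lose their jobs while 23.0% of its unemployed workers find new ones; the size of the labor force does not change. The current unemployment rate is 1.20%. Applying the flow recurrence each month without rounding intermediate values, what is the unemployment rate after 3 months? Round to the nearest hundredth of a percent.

Unemployment rate after three months ≈ 4.91%.

With a fixed labor force, u_{t+1} = u_t + s·(1−u_t) − f·u_t = u_t·(1−s−f) + s.
Here 1−s−f = 0.751 and s = 0.019.
u_1 = 0.012000 × 0.751 + 0.019 = 0.028012.
u_2 = 0.028012 × 0.751 + 0.019 = 0.040037.
u_3 = 0.040037 × 0.751 + 0.019 = 0.049068.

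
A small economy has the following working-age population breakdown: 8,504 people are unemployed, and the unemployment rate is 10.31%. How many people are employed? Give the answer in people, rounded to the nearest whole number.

Labor force = U / u = 8,504 / 0.1031 ≈ 82,483.
Employed = labor force − unemployed = 82,483 − 8,504 = 73,979.

About 73,979 are employed.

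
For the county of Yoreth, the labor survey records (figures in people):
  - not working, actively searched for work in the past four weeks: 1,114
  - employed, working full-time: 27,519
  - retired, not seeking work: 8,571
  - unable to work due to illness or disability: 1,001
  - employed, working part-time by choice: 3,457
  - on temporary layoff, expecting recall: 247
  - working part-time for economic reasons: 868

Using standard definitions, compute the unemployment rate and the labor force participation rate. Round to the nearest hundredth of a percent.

Unemployment rate ≈ 4.10%; labor force participation rate ≈ 77.62%.

Employed = 27,519 + 3,457 + 868 = 31,844 (anyone who worked, including part-time for economic reasons, counts as employed).
Unemployed = 1,114 + 247 = 1,361 (jobless and actively searching, or on temporary layoff).
Labor force = 31,844 + 1,361 = 33,205.
Not in labor force = 8,571 + 1,001 = 9,572 (those not working and not actively searching are outside the labor force).
Civilian working-age population = 33,205 + 9,572 = 42,777.
Unemployment rate = 1,361 / 33,205 = 4.10%.
Labor force participation rate = 33,205 / 42,777 = 77.62%.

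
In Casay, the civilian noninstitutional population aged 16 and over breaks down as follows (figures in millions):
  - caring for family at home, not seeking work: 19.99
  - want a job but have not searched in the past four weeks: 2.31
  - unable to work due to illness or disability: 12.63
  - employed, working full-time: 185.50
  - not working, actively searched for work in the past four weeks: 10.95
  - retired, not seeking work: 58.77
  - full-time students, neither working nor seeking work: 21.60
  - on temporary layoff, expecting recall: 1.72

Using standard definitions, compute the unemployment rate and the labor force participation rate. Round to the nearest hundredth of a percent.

Unemployment rate ≈ 6.39%; labor force participation rate ≈ 63.22%.

Employed = 185.50 million.
Unemployed = 10.95 + 1.72 = 12.67 million (jobless and actively searching, or on temporary layoff).
Labor force = 185.50 + 12.67 = 198.17 million.
Not in labor force = 19.99 + 2.31 + 12.63 + 58.77 + 21.60 = 115.30 million (those not working and not actively searching are outside the labor force — including those who want a job but have given up searching).
Civilian working-age population = 198.17 + 115.30 = 313.47 million.
Unemployment rate = 12.67 / 198.17 = 6.39%.
Labor force participation rate = 198.17 / 313.47 = 63.22%.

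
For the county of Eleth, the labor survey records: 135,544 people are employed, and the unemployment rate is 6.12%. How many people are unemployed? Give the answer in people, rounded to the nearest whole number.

About 8,836 are unemployed.

Let U be the number unemployed. The labor force is E + U, and U/(E+U) = 0.0612.
So U = 0.0612 × 135,544 / (1 − 0.0612) = 8295.29 / 0.9388 ≈ 8,836.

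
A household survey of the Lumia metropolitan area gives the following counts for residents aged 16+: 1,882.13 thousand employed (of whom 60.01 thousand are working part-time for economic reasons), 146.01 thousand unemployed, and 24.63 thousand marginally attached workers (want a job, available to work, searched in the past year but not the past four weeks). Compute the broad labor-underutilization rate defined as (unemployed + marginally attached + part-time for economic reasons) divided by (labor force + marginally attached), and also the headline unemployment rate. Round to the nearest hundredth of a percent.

Labor force = 1,882.13 + 146.01 = 2,028.14 thousand.
Numerator = 146.01 + 24.63 + 60.01 = 230.65 thousand.
Denominator = 2,028.14 + 24.63 = 2,052.77 thousand.
Broad rate = 230.65 / 2,052.77 = 11.24%.
Headline unemployment rate = 146.01 / 2,028.14 = 7.20%.

Broad underutilization rate ≈ 11.24%; headline unemployment rate ≈ 7.20%.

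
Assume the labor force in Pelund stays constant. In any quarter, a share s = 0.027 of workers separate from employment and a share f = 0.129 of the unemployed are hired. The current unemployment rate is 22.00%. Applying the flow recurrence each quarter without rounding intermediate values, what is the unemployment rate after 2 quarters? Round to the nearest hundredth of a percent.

With a fixed labor force, u_{t+1} = u_t + s·(1−u_t) − f·u_t = u_t·(1−s−f) + s.
Here 1−s−f = 0.844 and s = 0.027.
u_1 = 0.220000 × 0.844 + 0.027 = 0.212680.
u_2 = 0.212680 × 0.844 + 0.027 = 0.206502.

Unemployment rate after two quarters ≈ 20.65%.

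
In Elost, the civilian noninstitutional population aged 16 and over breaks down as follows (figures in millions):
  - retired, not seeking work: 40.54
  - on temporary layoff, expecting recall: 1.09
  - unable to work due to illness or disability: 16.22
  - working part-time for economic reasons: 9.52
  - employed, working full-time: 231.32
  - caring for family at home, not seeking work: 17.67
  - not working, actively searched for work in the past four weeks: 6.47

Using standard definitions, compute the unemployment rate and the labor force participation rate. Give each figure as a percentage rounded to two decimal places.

Unemployment rate ≈ 3.04%; labor force participation rate ≈ 76.94%.

Employed = 9.52 + 231.32 = 240.84 million (anyone who worked, including part-time for economic reasons, counts as employed).
Unemployed = 1.09 + 6.47 = 7.56 million (jobless and actively searching, or on temporary layoff).
Labor force = 240.84 + 7.56 = 248.40 million.
Not in labor force = 40.54 + 16.22 + 17.67 = 74.43 million (those not working and not actively searching are outside the labor force).
Civilian working-age population = 248.40 + 74.43 = 322.83 million.
Unemployment rate = 7.56 / 248.40 = 3.04%.
Labor force participation rate = 248.40 / 322.83 = 76.94%.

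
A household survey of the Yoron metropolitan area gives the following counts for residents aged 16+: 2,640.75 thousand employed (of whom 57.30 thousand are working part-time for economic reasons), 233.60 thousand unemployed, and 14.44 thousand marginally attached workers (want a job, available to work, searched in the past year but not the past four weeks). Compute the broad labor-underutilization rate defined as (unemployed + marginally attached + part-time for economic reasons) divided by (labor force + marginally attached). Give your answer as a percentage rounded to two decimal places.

Broad underutilization rate ≈ 10.57%.

Labor force = 2,640.75 + 233.60 = 2,874.35 thousand.
Numerator = 233.60 + 14.44 + 57.30 = 305.34 thousand.
Denominator = 2,874.35 + 14.44 = 2,888.79 thousand.
Broad rate = 305.34 / 2,888.79 = 10.57%.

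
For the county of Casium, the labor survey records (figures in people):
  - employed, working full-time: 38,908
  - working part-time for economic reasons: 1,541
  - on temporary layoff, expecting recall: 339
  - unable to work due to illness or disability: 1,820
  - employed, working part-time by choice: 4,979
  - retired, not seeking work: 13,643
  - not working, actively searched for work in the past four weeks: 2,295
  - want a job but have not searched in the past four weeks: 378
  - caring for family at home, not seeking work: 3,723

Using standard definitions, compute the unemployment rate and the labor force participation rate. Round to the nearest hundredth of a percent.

Unemployment rate ≈ 5.48%; labor force participation rate ≈ 71.07%.

Employed = 38,908 + 1,541 + 4,979 = 45,428 (anyone who worked, including part-time for economic reasons, counts as employed).
Unemployed = 339 + 2,295 = 2,634 (jobless and actively searching, or on temporary layoff).
Labor force = 45,428 + 2,634 = 48,062.
Not in labor force = 1,820 + 13,643 + 378 + 3,723 = 19,564 (those not working and not actively searching are outside the labor force — including those who want a job but have given up searching).
Civilian working-age population = 48,062 + 19,564 = 67,626.
Unemployment rate = 2,634 / 48,062 = 5.48%.
Labor force participation rate = 48,062 / 67,626 = 71.07%.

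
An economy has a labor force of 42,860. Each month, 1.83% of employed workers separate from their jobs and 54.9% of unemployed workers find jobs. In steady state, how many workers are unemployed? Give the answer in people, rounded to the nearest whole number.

About 1,383 are unemployed in steady state.

Steady-state unemployment rate u* = s/(s+f) = 1.83/(1.83+54.9) = 0.032258.
Unemployed = u* × labor force = 0.032258 × 42,860 ≈ 1,383.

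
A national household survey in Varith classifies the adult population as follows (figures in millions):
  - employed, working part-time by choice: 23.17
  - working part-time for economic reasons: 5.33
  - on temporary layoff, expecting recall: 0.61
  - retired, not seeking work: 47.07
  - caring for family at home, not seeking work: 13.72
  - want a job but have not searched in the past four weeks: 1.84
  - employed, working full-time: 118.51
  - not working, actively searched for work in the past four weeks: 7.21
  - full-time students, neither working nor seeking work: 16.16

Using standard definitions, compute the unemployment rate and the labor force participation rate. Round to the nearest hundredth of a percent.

Unemployment rate ≈ 5.05%; labor force participation rate ≈ 66.27%.

Employed = 23.17 + 5.33 + 118.51 = 147.01 million (anyone who worked, including part-time for economic reasons, counts as employed).
Unemployed = 0.61 + 7.21 = 7.82 million (jobless and actively searching, or on temporary layoff).
Labor force = 147.01 + 7.82 = 154.83 million.
Not in labor force = 47.07 + 13.72 + 1.84 + 16.16 = 78.79 million (those not working and not actively searching are outside the labor force — including those who want a job but have given up searching).
Civilian working-age population = 154.83 + 78.79 = 233.62 million.
Unemployment rate = 7.82 / 154.83 = 5.05%.
Labor force participation rate = 154.83 / 233.62 = 66.27%.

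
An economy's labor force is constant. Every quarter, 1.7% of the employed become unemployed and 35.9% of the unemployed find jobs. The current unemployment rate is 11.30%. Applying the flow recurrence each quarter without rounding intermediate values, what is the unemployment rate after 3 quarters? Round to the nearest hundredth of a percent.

With a fixed labor force, u_{t+1} = u_t + s·(1−u_t) − f·u_t = u_t·(1−s−f) + s.
Here 1−s−f = 0.624 and s = 0.017.
u_1 = 0.113000 × 0.624 + 0.017 = 0.087512.
u_2 = 0.087512 × 0.624 + 0.017 = 0.071607.
u_3 = 0.071607 × 0.624 + 0.017 = 0.061683.

Unemployment rate after three quarters ≈ 6.17%.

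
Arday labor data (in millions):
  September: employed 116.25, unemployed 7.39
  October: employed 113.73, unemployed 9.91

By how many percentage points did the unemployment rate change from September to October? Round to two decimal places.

The unemployment rate changed by +2.04 percentage points.

September: labor force = 116.25 + 7.39 = 123.64; u = 7.39/123.64 = 5.98%.
October: labor force = 113.73 + 9.91 = 123.64; u = 9.91/123.64 = 8.02%.
Change = 8.02% − 5.98% = +2.04 pp.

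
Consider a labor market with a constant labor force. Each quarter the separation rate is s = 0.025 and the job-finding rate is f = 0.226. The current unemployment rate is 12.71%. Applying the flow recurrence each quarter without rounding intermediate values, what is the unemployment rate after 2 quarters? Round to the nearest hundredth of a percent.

Unemployment rate after two quarters ≈ 11.50%.

With a fixed labor force, u_{t+1} = u_t + s·(1−u_t) − f·u_t = u_t·(1−s−f) + s.
Here 1−s−f = 0.749 and s = 0.025.
u_1 = 0.127100 × 0.749 + 0.025 = 0.120198.
u_2 = 0.120198 × 0.749 + 0.025 = 0.115028.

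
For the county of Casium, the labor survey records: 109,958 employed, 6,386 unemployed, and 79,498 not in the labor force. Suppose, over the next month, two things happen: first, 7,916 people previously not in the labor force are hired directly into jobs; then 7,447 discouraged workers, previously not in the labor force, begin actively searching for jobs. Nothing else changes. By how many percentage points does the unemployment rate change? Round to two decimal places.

Initially, labor force = 109,958 + 6,386 = 116,344, so u = 6,386/116,344 = 5.49%.
After the first change, employed and labor force both rise by 7,916; unemployed unchanged → E = 117,874, U = 6,386, labor force = 124,260.
After the second change, unemployed and labor force both rise by 7,447 → E = 117,874, U = 13,833, labor force = 131,707.
New unemployment rate = 13,833 / 131,707 = 10.50%.
Change = 10.50% − 5.49% = +5.01 percentage points.

The unemployment rate changes by +5.01 percentage points.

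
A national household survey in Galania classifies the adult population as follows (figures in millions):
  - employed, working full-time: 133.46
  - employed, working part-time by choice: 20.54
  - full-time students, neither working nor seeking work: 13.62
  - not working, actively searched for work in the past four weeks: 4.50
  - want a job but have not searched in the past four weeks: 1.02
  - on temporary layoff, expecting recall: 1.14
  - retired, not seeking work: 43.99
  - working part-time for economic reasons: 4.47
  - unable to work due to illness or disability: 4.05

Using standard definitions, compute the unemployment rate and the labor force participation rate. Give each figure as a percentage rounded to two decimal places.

Employed = 133.46 + 20.54 + 4.47 = 158.47 million (anyone who worked, including part-time for economic reasons, counts as employed).
Unemployed = 4.50 + 1.14 = 5.64 million (jobless and actively searching, or on temporary layoff).
Labor force = 158.47 + 5.64 = 164.11 million.
Not in labor force = 13.62 + 1.02 + 43.99 + 4.05 = 62.68 million (those not working and not actively searching are outside the labor force — including those who want a job but have given up searching).
Civilian working-age population = 164.11 + 62.68 = 226.79 million.
Unemployment rate = 5.64 / 164.11 = 3.44%.
Labor force participation rate = 164.11 / 226.79 = 72.36%.

Unemployment rate ≈ 3.44%; labor force participation rate ≈ 72.36%.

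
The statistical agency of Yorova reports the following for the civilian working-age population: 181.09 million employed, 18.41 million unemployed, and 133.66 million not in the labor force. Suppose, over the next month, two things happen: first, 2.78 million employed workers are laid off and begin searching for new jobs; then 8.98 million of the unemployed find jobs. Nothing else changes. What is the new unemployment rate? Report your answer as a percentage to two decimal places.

New unemployment rate ≈ 6.12%.

Initially, labor force = 181.09 + 18.41 = 199.50 million, so u = 18.41/199.50 = 9.23%.
After the first change, employed falls and unemployed rises by 2.78; labor force unchanged → E = 178.31, U = 21.19, labor force = 199.50 million.
After the second change, unemployed falls and employed rises by 8.98; labor force unchanged → E = 187.29, U = 12.21, labor force = 199.50 million.
New unemployment rate = 12.21 / 199.50 = 6.12%.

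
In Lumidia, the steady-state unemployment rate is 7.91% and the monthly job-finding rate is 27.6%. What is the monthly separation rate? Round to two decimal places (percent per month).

Separation rate ≈ 2.37% per month.

From u* = s/(s+f): s = u·f/(1−u).
s = 0.0791 × 27.6 / (1 − 0.0791) = 2.1832 / 0.9209 ≈ 2.37% per month.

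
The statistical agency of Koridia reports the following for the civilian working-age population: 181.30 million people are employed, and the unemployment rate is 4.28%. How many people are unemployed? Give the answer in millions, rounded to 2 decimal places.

Let U be the number unemployed. The labor force is E + U, and U/(E+U) = 0.0428.
So U = 0.0428 × 181.30 / (1 − 0.0428) = 7.7596 / 0.9572 ≈ 8.11 million.

About 8.11 million are unemployed.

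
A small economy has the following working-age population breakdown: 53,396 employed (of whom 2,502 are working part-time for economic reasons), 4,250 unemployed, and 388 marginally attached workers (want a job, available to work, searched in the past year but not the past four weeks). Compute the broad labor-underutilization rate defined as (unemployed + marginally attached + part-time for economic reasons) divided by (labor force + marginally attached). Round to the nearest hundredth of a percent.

Broad underutilization rate ≈ 12.30%.

Labor force = 53,396 + 4,250 = 57,646.
Numerator = 4,250 + 388 + 2,502 = 7,140.
Denominator = 57,646 + 388 = 58,034.
Broad rate = 7,140 / 58,034 = 12.30%.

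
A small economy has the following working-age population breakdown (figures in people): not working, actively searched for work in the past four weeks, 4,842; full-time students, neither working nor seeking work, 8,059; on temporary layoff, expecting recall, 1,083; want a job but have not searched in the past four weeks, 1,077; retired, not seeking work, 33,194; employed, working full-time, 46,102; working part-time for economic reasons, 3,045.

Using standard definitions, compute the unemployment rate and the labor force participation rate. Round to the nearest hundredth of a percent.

Unemployment rate ≈ 10.76%; labor force participation rate ≈ 56.54%.

Employed = 46,102 + 3,045 = 49,147 (anyone who worked, including part-time for economic reasons, counts as employed).
Unemployed = 4,842 + 1,083 = 5,925 (jobless and actively searching, or on temporary layoff).
Labor force = 49,147 + 5,925 = 55,072.
Not in labor force = 8,059 + 1,077 + 33,194 = 42,330 (those not working and not actively searching are outside the labor force — including those who want a job but have given up searching).
Civilian working-age population = 55,072 + 42,330 = 97,402.
Unemployment rate = 5,925 / 55,072 = 10.76%.
Labor force participation rate = 55,072 / 97,402 = 56.54%.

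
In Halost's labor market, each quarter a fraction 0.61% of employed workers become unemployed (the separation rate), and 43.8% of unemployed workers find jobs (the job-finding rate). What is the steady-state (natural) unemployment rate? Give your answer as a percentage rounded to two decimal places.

At steady state the flows balance: s·E = f·U, so U/(E+U) = s/(s+f).
u* = 0.61 / (0.61 + 43.8) = 0.61 / 44.41 = 1.37%.

Steady-state unemployment rate ≈ 1.37%.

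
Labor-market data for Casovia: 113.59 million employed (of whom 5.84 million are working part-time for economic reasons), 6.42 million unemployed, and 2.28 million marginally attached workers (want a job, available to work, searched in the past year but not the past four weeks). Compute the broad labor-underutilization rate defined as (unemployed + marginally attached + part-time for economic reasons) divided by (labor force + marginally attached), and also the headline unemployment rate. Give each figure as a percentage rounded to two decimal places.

Broad underutilization rate ≈ 11.89%; headline unemployment rate ≈ 5.35%.

Labor force = 113.59 + 6.42 = 120.01 million.
Numerator = 6.42 + 2.28 + 5.84 = 14.54 million.
Denominator = 120.01 + 2.28 = 122.29 million.
Broad rate = 14.54 / 122.29 = 11.89%.
Headline unemployment rate = 6.42 / 120.01 = 5.35%.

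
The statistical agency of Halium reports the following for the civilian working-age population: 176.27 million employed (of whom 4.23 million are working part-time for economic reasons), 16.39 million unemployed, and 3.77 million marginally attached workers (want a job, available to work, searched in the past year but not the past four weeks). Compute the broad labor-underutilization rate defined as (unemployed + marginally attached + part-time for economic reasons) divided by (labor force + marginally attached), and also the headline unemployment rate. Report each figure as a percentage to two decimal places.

Broad underutilization rate ≈ 12.42%; headline unemployment rate ≈ 8.51%.

Labor force = 176.27 + 16.39 = 192.66 million.
Numerator = 16.39 + 3.77 + 4.23 = 24.39 million.
Denominator = 192.66 + 3.77 = 196.43 million.
Broad rate = 24.39 / 196.43 = 12.42%.
Headline unemployment rate = 16.39 / 192.66 = 8.51%.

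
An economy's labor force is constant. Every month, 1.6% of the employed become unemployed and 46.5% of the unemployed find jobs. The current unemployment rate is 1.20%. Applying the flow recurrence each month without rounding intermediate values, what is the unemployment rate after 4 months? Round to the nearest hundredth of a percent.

With a fixed labor force, u_{t+1} = u_t + s·(1−u_t) − f·u_t = u_t·(1−s−f) + s.
Here 1−s−f = 0.519 and s = 0.016.
u_1 = 0.012000 × 0.519 + 0.016 = 0.022228.
u_2 = 0.022228 × 0.519 + 0.016 = 0.027536.
u_3 = 0.027536 × 0.519 + 0.016 = 0.030291.
u_4 = 0.030291 × 0.519 + 0.016 = 0.031721.

Unemployment rate after four months ≈ 3.17%.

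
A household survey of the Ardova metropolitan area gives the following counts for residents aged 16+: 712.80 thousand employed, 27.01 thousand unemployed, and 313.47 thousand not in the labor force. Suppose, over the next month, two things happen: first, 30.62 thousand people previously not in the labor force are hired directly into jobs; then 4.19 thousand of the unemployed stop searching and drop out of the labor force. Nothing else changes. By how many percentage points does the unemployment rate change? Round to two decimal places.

The unemployment rate changes by −0.67 percentage points.

Initially, labor force = 712.80 + 27.01 = 739.81 thousand, so u = 27.01/739.81 = 3.65%.
After the first change, employed and labor force both rise by 30.62; unemployed unchanged → E = 743.42, U = 27.01, labor force = 770.43 thousand.
After the second change, unemployed and labor force both fall by 4.19 → E = 743.42, U = 22.82, labor force = 766.24 thousand.
New unemployment rate = 22.82 / 766.24 = 2.98%.
Change = 2.98% − 3.65% = −0.67 percentage points.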